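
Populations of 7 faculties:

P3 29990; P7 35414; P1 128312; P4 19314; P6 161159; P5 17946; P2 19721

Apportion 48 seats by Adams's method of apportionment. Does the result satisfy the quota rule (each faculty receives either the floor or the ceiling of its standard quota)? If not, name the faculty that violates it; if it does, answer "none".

Standard quotas: P3 3.495, P7 4.127, P1 14.954, P4 2.251, P6 18.782, P5 2.092, P2 2.298.
Adams allocation: P3 4, P7 4, P1 14, P4 3, P6 18, P5 2, P2 3.
Every allocation lies between the lower and upper quota.

none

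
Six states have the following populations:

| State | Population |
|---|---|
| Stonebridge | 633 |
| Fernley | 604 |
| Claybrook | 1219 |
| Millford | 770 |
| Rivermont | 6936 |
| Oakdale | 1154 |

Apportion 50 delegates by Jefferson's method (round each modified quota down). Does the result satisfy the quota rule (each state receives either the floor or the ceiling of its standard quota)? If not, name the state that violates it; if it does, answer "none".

Rivermont

Standard quotas: Stonebridge 2.797, Fernley 2.669, Claybrook 5.386, Millford 3.402, Rivermont 30.647, Oakdale 5.099.
Jefferson allocation: Stonebridge 3, Fernley 2, Claybrook 5, Millford 3, Rivermont 32, Oakdale 5.
Rivermont has quota 30.647 (lower 30, upper 31) but receives 32 — outside the quota interval.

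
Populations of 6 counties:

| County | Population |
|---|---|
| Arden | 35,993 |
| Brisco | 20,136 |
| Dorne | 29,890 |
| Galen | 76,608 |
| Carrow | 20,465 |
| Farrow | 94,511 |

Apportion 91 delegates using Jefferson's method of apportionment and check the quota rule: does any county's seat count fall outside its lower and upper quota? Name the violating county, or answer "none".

Standard quotas: Arden 11.799, Brisco 6.601, Dorne 9.798, Galen 25.113, Carrow 6.709, Farrow 30.981.
Jefferson allocation: Arden 12, Brisco 6, Dorne 10, Galen 25, Carrow 6, Farrow 32.
Farrow has quota 30.981 (lower 30, upper 31) but receives 32 — outside the quota interval.

Farrow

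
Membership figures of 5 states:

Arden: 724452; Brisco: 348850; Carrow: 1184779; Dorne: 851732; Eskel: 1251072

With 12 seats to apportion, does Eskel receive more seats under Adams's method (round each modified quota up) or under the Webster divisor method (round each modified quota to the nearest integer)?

Adams: Arden 2, Brisco 1, Carrow 3, Dorne 3, Eskel 3.
Webster: Arden 2, Brisco 1, Carrow 3, Dorne 2, Eskel 4.
Eskel gets 3 under Adams and 4 under Webster.

Webster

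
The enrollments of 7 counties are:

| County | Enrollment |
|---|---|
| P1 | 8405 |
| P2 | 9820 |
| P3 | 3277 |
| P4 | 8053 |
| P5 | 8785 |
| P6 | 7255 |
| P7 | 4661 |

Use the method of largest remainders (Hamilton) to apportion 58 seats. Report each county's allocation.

P1=10, P2=11, P3=4, P4=9, P5=10, P6=8, P7=6

Total 50256; standard divisor 50256/58 ≈ 866.483.
Standard quotas: P1 9.7001, P2 11.3332, P3 3.7820, P4 9.2939, P5 10.1387, P6 8.3729, P7 5.3792.
Lower quotas: P1 9, P2 11, P3 3, P4 9, P5 10, P6 8, P7 5 (sum 55, leaving 3 seats).
Remainders in descending order: P3 0.7820, P1 0.7001, P7 0.3792, P6 0.3729, P2 0.3332, P4 0.2939, P5 0.1387.
The surplus seats go to P3, P1, P7.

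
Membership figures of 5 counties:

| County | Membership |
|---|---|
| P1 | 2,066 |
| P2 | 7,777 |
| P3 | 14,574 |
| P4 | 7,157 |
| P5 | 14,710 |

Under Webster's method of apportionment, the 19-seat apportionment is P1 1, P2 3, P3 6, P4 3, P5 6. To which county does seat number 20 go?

P5

Priority for the next seat is population ÷ (current seats + 0.5).
Priorities: P1 1377.333, P2 2222.000, P3 2242.154, P4 2044.857, P5 2263.077.
Highest priority: P5.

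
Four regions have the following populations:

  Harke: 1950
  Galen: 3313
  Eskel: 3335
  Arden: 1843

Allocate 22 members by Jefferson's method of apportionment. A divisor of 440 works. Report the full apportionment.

With modified divisor 440: modified quotas Harke 4.432, Galen 7.530, Eskel 7.580, Arden 4.189.
Rounding down: Harke 4, Galen 7, Eskel 7, Arden 4 (total 22).

Harke: 4, Galen: 7, Eskel: 7, Arden: 4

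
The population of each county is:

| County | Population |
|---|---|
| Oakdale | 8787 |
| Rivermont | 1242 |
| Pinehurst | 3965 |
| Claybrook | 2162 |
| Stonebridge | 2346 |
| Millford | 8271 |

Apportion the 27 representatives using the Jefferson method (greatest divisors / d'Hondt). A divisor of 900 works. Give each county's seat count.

With modified divisor 900: modified quotas Oakdale 9.763, Rivermont 1.380, Pinehurst 4.406, Claybrook 2.402, Stonebridge 2.607, Millford 9.190.
Rounding down: Oakdale 9, Rivermont 1, Pinehurst 4, Claybrook 2, Stonebridge 2, Millford 9 (total 27).

Oakdale=9; Rivermont=1; Pinehurst=4; Claybrook=2; Stonebridge=2; Millford=9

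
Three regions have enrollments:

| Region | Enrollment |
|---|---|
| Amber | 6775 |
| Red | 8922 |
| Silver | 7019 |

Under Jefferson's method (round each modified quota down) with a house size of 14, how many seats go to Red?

6

Standard divisor 22716/14 ≈ 1622.571; standard quotas: Amber 4.175, Red 5.499, Silver 4.326.
Rounding down gives 4, 5, 4 = 13 seats, so the divisor must be adjusted.
With modified divisor 1450: modified quotas Amber 4.672, Red 6.153, Silver 4.841.
Rounding down: Amber 4, Red 6, Silver 4 (total 14).
Red receives 6.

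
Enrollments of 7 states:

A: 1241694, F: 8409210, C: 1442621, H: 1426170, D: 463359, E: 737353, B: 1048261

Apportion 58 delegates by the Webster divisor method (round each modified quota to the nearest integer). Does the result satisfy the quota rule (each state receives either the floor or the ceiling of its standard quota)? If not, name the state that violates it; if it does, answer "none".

F

Standard quotas: A 4.876, F 33.025, C 5.666, H 5.601, D 1.820, E 2.896, B 4.117.
Webster allocation: A 5, F 32, C 6, H 6, D 2, E 3, B 4.
F has quota 33.025 (lower 33, upper 34) but receives 32 — outside the quota interval.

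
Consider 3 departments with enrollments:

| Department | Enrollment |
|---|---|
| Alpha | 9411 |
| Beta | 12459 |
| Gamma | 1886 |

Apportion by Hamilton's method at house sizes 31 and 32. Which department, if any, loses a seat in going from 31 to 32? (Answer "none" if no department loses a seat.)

At 31 seats: Alpha 12, Beta 16, Gamma 3.
At 32 seats: Alpha 13, Beta 17, Gamma 2.
Gamma drops from 3 to 2.

Gamma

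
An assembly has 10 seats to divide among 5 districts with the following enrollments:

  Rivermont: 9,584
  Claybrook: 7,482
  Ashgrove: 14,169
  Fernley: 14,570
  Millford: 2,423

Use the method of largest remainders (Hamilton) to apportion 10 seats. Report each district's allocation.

Rivermont=2, Claybrook=2, Ashgrove=3, Fernley=3, Millford=0

The standard divisor is 48228/10 ≈ 4822.8.
Standard quotas: Rivermont 1.9872, Claybrook 1.5514, Ashgrove 2.9379, Fernley 3.0211, Millford 0.5024.
Lower quotas: Rivermont 1, Claybrook 1, Ashgrove 2, Fernley 3, Millford 0 (sum 7, leaving 3 seats).
Remainders in descending order: Rivermont 0.9872, Ashgrove 0.9379, Claybrook 0.5514, Millford 0.5024, Fernley 0.0211.
Largest remainders: Rivermont, Ashgrove, Claybrook receive the extra seats.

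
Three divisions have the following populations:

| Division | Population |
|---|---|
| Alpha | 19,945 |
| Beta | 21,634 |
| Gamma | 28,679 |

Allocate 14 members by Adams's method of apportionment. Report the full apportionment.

Alpha 4; Beta 4; Gamma 6

Standard divisor 70258/14 ≈ 5018.429; standard quotas: Alpha 3.974, Beta 4.311, Gamma 5.715.
Rounding up gives 4, 5, 6 = 15 seats, so the divisor must be adjusted.
With modified divisor 5600: modified quotas Alpha 3.562, Beta 3.863, Gamma 5.121.
Rounding up: Alpha 4, Beta 4, Gamma 6 (total 14).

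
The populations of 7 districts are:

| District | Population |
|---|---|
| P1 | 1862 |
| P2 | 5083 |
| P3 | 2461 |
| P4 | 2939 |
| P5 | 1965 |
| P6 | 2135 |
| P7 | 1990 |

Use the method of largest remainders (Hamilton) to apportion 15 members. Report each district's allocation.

Standard divisor: 18435 ÷ 15 = 1229.
Standard quotas: P1 1.5151, P2 4.1359, P3 2.0024, P4 2.3914, P5 1.5989, P6 1.7372, P7 1.6192.
Lower quotas: P1 1, P2 4, P3 2, P4 2, P5 1, P6 1, P7 1 (sum 12, leaving 3 seats).
Remainders in descending order: P6 0.7372, P7 0.6192, P5 0.5989, P1 0.5151, P4 0.3914, P2 0.1359, P3 0.0024.
Largest remainders: P6, P7, P5 receive the extra seats.

P1 1, P2 4, P3 2, P4 2, P5 2, P6 2, P7 2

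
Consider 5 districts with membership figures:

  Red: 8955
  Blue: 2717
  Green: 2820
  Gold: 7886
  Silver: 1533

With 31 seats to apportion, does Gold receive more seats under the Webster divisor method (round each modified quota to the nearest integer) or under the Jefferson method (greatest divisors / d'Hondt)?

Jefferson

Webster: Red 12, Blue 3, Green 4, Gold 10, Silver 2.
Jefferson: Red 12, Blue 3, Green 3, Gold 11, Silver 2.
Gold gets 10 under Webster and 11 under Jefferson.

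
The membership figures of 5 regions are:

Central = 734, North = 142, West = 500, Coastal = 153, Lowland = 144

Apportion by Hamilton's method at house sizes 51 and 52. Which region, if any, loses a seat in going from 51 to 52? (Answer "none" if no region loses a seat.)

At 51 seats: Central 22, North 4, West 15, Coastal 5, Lowland 5.
At 52 seats: Central 23, North 4, West 16, Coastal 5, Lowland 4.
Lowland drops from 5 to 4.

Lowland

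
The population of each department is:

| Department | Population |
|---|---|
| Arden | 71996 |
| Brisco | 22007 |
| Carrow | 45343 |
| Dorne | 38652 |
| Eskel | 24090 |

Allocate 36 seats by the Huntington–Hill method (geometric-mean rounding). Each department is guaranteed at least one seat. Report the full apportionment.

With divisor 5575: modified quotas Arden 12.914, Brisco 3.947, Carrow 8.133, Dorne 6.933, Eskel 4.321.
Geometric-mean thresholds: Arden √(12·13)=12.490, Brisco √(3·4)=3.464, Carrow √(8·9)=8.485, Dorne √(6·7)=6.481, Eskel √(4·5)=4.472.
Each quota rounded against its threshold gives Arden 13, Brisco 4, Carrow 8, Dorne 7, Eskel 4 (total 36).

Arden 13, Brisco 4, Carrow 8, Dorne 7, Eskel 4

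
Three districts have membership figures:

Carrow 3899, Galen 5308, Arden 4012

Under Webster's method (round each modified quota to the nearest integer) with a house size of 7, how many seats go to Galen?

Standard divisor 13219/7 ≈ 1888.429; standard quotas: Carrow 2.065, Galen 2.811, Arden 2.125.
Rounding to the nearest integer gives Carrow 2, Galen 3, Arden 2 — total 7, matching the house size, so no adjustment is needed.
Galen receives 3.

3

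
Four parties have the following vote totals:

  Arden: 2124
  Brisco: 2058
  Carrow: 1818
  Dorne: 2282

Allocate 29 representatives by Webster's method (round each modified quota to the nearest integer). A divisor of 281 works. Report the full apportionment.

Arden: 8, Brisco: 7, Carrow: 6, Dorne: 8

With modified divisor 281: modified quotas Arden 7.559, Brisco 7.324, Carrow 6.470, Dorne 8.121.
Rounding to the nearest integer: Arden 8, Brisco 7, Carrow 6, Dorne 8 (total 29).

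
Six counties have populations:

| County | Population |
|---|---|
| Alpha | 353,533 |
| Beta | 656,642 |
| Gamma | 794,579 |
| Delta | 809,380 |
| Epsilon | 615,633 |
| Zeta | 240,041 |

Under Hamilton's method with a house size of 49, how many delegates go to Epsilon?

9

Total 3469808; standard divisor 3469808/49 ≈ 70812.408.
Standard quotas: Alpha 4.9925, Beta 9.2730, Gamma 11.2209, Delta 11.4299, Epsilon 8.6939, Zeta 3.3898.
Lower quotas: Alpha 4, Beta 9, Gamma 11, Delta 11, Epsilon 8, Zeta 3 (sum 46, leaving 3 seats).
Remainders in descending order: Alpha 0.9925, Epsilon 0.6939, Delta 0.4299, Zeta 0.3898, Beta 0.2730, Gamma 0.2209.
Largest remainders: Alpha, Epsilon, Delta receive the extra seats.
Epsilon receives 9.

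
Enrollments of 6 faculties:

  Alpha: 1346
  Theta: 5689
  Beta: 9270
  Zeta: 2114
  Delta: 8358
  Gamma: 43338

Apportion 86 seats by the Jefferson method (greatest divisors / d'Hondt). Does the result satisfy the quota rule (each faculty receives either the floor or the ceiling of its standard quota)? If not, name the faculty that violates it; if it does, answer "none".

Standard quotas: Alpha 1.651, Theta 6.978, Beta 11.370, Zeta 2.593, Delta 10.252, Gamma 53.157.
Jefferson allocation: Alpha 1, Theta 7, Beta 11, Zeta 2, Delta 10, Gamma 55.
Gamma has quota 53.157 (lower 53, upper 54) but receives 55 — outside the quota interval.

Gamma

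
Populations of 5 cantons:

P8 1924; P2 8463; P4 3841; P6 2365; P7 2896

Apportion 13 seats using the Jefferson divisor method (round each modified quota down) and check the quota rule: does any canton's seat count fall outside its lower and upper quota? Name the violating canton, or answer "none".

none

Standard quotas: P8 1.283, P2 5.645, P4 2.562, P6 1.578, P7 1.932.
Jefferson allocation: P8 1, P2 6, P4 3, P6 1, P7 2.
Every allocation lies between the lower and upper quota.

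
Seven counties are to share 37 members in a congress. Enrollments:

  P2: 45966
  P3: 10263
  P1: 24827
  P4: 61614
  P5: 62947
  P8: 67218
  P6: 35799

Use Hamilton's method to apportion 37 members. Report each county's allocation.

Total 308634; standard divisor 308634/37 ≈ 8341.459.
Standard quotas: P2 5.5105, P3 1.2304, P1 2.9763, P4 7.3865, P5 7.5463, P8 8.0583, P6 4.2917.
Lower quotas: P2 5, P3 1, P1 2, P4 7, P5 7, P8 8, P6 4 (sum 34, leaving 3 seats).
Remainders in descending order: P1 0.9763, P5 0.5463, P2 0.5105, P4 0.3865, P6 0.2917, P3 0.2304, P8 0.0583.
Largest remainders: P1, P5, P2 receive the extra seats.

P2: 6; P3: 1; P1: 3; P4: 7; P5: 8; P8: 8; P6: 4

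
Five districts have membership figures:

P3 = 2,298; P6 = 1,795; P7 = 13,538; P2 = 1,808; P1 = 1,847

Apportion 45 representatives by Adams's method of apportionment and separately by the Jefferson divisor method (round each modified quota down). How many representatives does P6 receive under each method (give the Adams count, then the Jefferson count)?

4 and 3

Adams: P3 5, P6 4, P7 28, P2 4, P1 4.
Jefferson: P3 5, P6 3, P7 29, P2 4, P1 4.
P6 gets 4 under Adams and 3 under Jefferson.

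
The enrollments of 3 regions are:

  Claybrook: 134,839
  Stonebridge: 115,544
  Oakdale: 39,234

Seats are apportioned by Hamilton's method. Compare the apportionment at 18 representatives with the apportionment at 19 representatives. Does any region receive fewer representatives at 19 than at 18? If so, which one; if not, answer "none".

Oakdale

At 18 seats: Claybrook 8, Stonebridge 7, Oakdale 3.
At 19 seats: Claybrook 9, Stonebridge 8, Oakdale 2.
Oakdale drops from 3 to 2.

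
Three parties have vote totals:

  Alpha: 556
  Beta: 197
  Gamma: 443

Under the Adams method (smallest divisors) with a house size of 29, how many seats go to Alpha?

13

Standard divisor 1196/29 ≈ 41.241; standard quotas: Alpha 13.482, Beta 4.777, Gamma 10.742.
Rounding up gives 14, 5, 11 = 30 seats, so the divisor must be adjusted.
With modified divisor 44: modified quotas Alpha 12.636, Beta 4.477, Gamma 10.068.
Rounding up: Alpha 13, Beta 5, Gamma 11 (total 29).
Alpha receives 13.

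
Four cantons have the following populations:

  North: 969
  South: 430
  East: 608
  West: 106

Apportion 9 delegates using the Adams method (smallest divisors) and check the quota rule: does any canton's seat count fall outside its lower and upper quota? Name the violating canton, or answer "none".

Standard quotas: North 4.127, South 1.832, East 2.590, West 0.451.
Adams allocation: North 4, South 2, East 2, West 1.
Every allocation lies between the lower and upper quota.

none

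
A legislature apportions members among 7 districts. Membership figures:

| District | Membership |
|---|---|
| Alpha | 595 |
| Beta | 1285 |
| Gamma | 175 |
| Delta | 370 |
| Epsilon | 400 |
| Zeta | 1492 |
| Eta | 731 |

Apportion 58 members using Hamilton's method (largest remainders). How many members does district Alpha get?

7

The standard divisor is 5048/58 ≈ 87.034.
Standard quotas: Alpha 6.836, Beta 14.764, Gamma 2.011, Delta 4.251, Epsilon 4.596, Zeta 17.143, Eta 8.399.
Lower quotas: Alpha 6, Beta 14, Gamma 2, Delta 4, Epsilon 4, Zeta 17, Eta 8 (sum 55, leaving 3 seats).
Remainders in descending order: Alpha 0.836, Beta 0.764, Epsilon 0.596, Eta 0.399, Delta 0.251, Zeta 0.143, Gamma 0.011.
Largest remainders: Alpha, Beta, Epsilon receive the extra seats.
Alpha receives 7.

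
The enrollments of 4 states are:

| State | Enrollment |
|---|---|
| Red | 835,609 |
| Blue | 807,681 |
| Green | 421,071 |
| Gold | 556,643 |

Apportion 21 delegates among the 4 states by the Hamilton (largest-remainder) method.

Red=7, Blue=7, Green=3, Gold=4

Standard divisor: 2621004 ÷ 21 ≈ 124809.714.
Standard quotas: Red 6.6951, Blue 6.4713, Green 3.3737, Gold 4.4599.
Lower quotas: Red 6, Blue 6, Green 3, Gold 4 (sum 19, leaving 2 seats).
Remainders in descending order: Red 0.6951, Blue 0.4713, Gold 0.4599, Green 0.3737.
The surplus seats go to Red, Blue.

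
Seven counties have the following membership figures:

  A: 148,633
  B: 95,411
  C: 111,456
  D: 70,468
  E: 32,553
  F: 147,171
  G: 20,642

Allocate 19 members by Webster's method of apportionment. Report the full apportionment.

A=5, B=3, C=3, D=2, E=1, F=4, G=1

Standard divisor 626334/19 ≈ 32964.947; standard quotas: A 4.509, B 2.894, C 3.381, D 2.138, E 0.988, F 4.464, G 0.626.
Rounding to the nearest integer gives A 5, B 3, C 3, D 2, E 1, F 4, G 1 — total 19, matching the house size, so no adjustment is needed.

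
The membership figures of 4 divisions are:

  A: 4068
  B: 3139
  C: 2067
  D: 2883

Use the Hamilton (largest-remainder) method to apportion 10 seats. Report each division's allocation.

Total 12157; standard divisor 12157/10 ≈ 1215.7.
Standard quotas: A 3.346, B 2.582, C 1.700, D 2.371.
Lower quotas: A 3, B 2, C 1, D 2 (sum 8, leaving 2 seats).
Remainders in descending order: C 0.700, B 0.582, D 0.371, A 0.346.
Largest remainders: C, B receive the extra seats.

A: 3, B: 3, C: 2, D: 2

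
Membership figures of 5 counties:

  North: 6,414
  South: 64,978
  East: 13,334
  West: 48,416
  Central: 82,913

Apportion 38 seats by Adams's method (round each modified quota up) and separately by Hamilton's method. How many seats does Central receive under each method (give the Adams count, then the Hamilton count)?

14 and 15

Adams: North 2, South 11, East 3, West 8, Central 14.
Hamilton: North 1, South 11, East 2, West 9, Central 15.
Central gets 14 under Adams and 15 under Hamilton.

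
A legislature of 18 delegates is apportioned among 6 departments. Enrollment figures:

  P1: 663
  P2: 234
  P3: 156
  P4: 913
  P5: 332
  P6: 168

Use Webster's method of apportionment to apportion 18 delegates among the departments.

P1=5, P2=2, P3=1, P4=7, P5=2, P6=1

Standard divisor 2466/18 ≈ 137; standard quotas: P1 4.839, P2 1.708, P3 1.139, P4 6.664, P5 2.423, P6 1.226.
Rounding to the nearest integer gives P1 5, P2 2, P3 1, P4 7, P5 2, P6 1 — total 18, matching the house size, so no adjustment is needed.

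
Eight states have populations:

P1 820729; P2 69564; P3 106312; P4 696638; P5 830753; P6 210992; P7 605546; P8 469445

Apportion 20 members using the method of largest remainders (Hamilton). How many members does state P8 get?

Standard divisor: 3809979 ÷ 20 ≈ 190498.95.
Standard quotas: P1 4.3083, P2 0.3652, P3 0.5581, P4 3.6569, P5 4.3609, P6 1.1076, P7 3.1787, P8 2.4643.
Lower quotas: P1 4, P2 0, P3 0, P4 3, P5 4, P6 1, P7 3, P8 2 (sum 17, leaving 3 seats).
Remainders in descending order: P4 0.6569, P3 0.5581, P8 0.4643, P2 0.3652, P5 0.3609, P1 0.3083, P7 0.1787, P6 0.1076.
Largest remainders: P4, P3, P8 receive the extra seats.
P8 receives 3.

3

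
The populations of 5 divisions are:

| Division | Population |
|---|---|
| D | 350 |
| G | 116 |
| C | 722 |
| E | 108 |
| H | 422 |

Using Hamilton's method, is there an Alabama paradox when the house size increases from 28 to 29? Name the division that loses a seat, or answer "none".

none

At 28 seats: D 5, G 2, C 12, E 2, H 7.
At 29 seats: D 6, G 2, C 12, E 2, H 7.
No division's allocation decreased.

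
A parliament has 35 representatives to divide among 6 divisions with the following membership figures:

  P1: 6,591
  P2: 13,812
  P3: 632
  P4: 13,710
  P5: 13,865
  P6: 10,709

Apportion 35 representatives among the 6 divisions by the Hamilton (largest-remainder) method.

P1 4, P2 8, P3 1, P4 8, P5 8, P6 6

Standard divisor: 59319 ÷ 35 ≈ 1694.829.
Standard quotas: P1 3.8889, P2 8.1495, P3 0.3729, P4 8.0893, P5 8.1808, P6 6.3186.
Lower quotas: P1 3, P2 8, P3 0, P4 8, P5 8, P6 6 (sum 33, leaving 2 seats).
Remainders in descending order: P1 0.8889, P3 0.3729, P6 0.3186, P5 0.1808, P2 0.1495, P4 0.0893.
Largest remainders: P1, P3 receive the extra seats.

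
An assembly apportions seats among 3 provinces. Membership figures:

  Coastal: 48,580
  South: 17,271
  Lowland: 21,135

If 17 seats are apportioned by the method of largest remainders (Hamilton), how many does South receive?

3

The standard divisor is 86986/17 ≈ 5116.824.
Standard quotas: Coastal 9.4942, South 3.3753, Lowland 4.1305.
Lower quotas: Coastal 9, South 3, Lowland 4 (sum 16, leaving 1 seat).
Remainders in descending order: Coastal 0.4942, South 0.3753, Lowland 0.1305.
Largest remainder: Coastal receives the extra seat.
South receives 3.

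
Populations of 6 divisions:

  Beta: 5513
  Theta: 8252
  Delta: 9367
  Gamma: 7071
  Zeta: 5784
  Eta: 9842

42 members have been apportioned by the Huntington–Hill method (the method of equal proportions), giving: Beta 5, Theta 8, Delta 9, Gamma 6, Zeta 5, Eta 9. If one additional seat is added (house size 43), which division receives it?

Gamma

Priority for the next seat is population ÷ (√(s·(s+1))).
Priorities: Beta 1006.531, Theta 972.508, Delta 987.368, Gamma 1091.079, Zeta 1056.009, Eta 1037.438.
Highest priority: Gamma.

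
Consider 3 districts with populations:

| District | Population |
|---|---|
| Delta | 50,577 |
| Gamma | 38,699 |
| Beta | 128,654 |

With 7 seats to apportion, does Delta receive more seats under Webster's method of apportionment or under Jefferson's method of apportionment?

Webster

Webster: Delta 2, Gamma 1, Beta 4.
Jefferson: Delta 1, Gamma 1, Beta 5.
Delta gets 2 under Webster and 1 under Jefferson.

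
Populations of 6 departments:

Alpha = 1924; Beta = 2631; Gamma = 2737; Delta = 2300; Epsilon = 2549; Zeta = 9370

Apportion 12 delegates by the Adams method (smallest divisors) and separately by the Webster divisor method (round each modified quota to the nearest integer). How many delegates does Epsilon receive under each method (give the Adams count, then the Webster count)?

Adams: Alpha 1, Beta 2, Gamma 2, Delta 1, Epsilon 2, Zeta 4.
Webster: Alpha 1, Beta 2, Gamma 2, Delta 1, Epsilon 1, Zeta 5.
Epsilon gets 2 under Adams and 1 under Webster.

2 and 1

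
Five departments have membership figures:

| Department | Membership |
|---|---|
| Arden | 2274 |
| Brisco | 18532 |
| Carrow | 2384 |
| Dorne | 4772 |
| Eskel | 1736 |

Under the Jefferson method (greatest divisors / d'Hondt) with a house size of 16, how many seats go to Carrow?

1

Standard divisor 29698/16 ≈ 1856.125; standard quotas: Arden 1.225, Brisco 9.984, Carrow 1.284, Dorne 2.571, Eskel 0.935.
Rounding down gives 1, 9, 1, 2, 0 = 13 seats, so the divisor must be adjusted.
With modified divisor 1640: modified quotas Arden 1.387, Brisco 11.300, Carrow 1.454, Dorne 2.910, Eskel 1.059.
Rounding down: Arden 1, Brisco 11, Carrow 1, Dorne 2, Eskel 1 (total 16).
Carrow receives 1.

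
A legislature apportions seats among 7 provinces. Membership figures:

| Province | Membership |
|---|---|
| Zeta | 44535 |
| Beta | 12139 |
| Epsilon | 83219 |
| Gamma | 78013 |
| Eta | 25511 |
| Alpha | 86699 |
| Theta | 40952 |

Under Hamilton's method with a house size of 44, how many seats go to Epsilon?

Standard divisor: 371068 ÷ 44 ≈ 8433.364.
Standard quotas: Zeta 5.2808, Beta 1.4394, Epsilon 9.8678, Gamma 9.2505, Eta 3.0250, Alpha 10.2805, Theta 4.8560.
Lower quotas: Zeta 5, Beta 1, Epsilon 9, Gamma 9, Eta 3, Alpha 10, Theta 4 (sum 41, leaving 3 seats).
Remainders in descending order: Epsilon 0.8678, Theta 0.8560, Beta 0.4394, Zeta 0.2808, Alpha 0.2805, Gamma 0.2505, Eta 0.0250.
Largest remainders: Epsilon, Theta, Beta receive the extra seats.
Epsilon receives 10.

10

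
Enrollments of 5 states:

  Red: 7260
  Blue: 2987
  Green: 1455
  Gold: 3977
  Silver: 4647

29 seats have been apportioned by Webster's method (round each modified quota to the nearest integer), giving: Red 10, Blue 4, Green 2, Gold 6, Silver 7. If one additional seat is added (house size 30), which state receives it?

Priority for the next seat is population ÷ (current seats + 0.5).
Priorities: Red 691.429, Blue 663.778, Green 582.000, Gold 611.846, Silver 619.600.
Highest priority: Red.

Red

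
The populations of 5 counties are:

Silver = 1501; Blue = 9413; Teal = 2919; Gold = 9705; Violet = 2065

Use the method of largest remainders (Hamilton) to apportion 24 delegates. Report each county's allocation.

The standard divisor is 25603/24 ≈ 1066.792.
Standard quotas: Silver 1.4070, Blue 8.8237, Teal 2.7362, Gold 9.0974, Violet 1.9357.
Lower quotas: Silver 1, Blue 8, Teal 2, Gold 9, Violet 1 (sum 21, leaving 3 seats).
Remainders in descending order: Violet 0.9357, Blue 0.8237, Teal 0.7362, Silver 0.4070, Gold 0.0974.
Largest remainders: Violet, Blue, Teal receive the extra seats.

Silver=1; Blue=9; Teal=3; Gold=9; Violet=2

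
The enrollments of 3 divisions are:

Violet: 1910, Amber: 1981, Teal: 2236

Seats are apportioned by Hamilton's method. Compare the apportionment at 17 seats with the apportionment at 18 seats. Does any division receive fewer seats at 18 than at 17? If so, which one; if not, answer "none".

At 17 seats: Violet 5, Amber 6, Teal 6.
At 18 seats: Violet 6, Amber 6, Teal 6.
No division's allocation decreased.

none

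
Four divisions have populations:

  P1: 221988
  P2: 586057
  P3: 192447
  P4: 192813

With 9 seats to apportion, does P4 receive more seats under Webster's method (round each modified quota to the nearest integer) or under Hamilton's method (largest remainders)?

Webster: P1 2, P2 5, P3 1, P4 1.
Hamilton: P1 2, P2 4, P3 1, P4 2.
P4 gets 1 under Webster and 2 under Hamilton.

Hamilton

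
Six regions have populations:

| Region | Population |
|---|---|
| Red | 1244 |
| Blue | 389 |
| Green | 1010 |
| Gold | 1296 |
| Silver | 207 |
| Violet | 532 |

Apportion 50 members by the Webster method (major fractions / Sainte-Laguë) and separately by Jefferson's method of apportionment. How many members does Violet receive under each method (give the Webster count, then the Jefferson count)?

Webster: Red 13, Blue 4, Green 11, Gold 14, Silver 2, Violet 6.
Jefferson: Red 14, Blue 4, Green 11, Gold 14, Silver 2, Violet 5.
Violet gets 6 under Webster and 5 under Jefferson.

6 and 5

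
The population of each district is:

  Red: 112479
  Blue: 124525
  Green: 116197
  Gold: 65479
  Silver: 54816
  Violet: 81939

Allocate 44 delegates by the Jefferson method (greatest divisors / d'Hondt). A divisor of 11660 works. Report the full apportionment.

Red=9, Blue=10, Green=9, Gold=5, Silver=4, Violet=7

With modified divisor 11660: modified quotas Red 9.647, Blue 10.680, Green 9.965, Gold 5.616, Silver 4.701, Violet 7.027.
Rounding down: Red 9, Blue 10, Green 9, Gold 5, Silver 4, Violet 7 (total 44).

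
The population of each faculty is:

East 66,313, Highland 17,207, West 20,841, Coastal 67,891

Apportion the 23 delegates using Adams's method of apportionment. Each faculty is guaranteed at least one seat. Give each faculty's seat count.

East: 8; Highland: 3; West: 3; Coastal: 9

Standard divisor 172252/23 ≈ 7489.217; standard quotas: East 8.854, Highland 2.298, West 2.783, Coastal 9.065.
Rounding up gives 9, 3, 3, 10 = 25 seats, so the divisor must be adjusted.
With modified divisor 8400: modified quotas East 7.894, Highland 2.048, West 2.481, Coastal 8.082.
Rounding up: East 8, Highland 3, West 3, Coastal 9 (total 23).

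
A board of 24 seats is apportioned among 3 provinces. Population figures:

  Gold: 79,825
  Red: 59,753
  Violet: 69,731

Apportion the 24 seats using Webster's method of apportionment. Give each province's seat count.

Gold 9, Red 7, Violet 8

Standard divisor 209309/24 ≈ 8721.208; standard quotas: Gold 9.153, Red 6.851, Violet 7.996.
Rounding to the nearest integer gives Gold 9, Red 7, Violet 8 — total 24, matching the house size, so no adjustment is needed.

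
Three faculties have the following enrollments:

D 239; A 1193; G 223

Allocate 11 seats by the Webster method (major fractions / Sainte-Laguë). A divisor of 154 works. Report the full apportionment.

D=2; A=8; G=1

With modified divisor 154: modified quotas D 1.552, A 7.747, G 1.448.
Rounding to the nearest integer: D 2, A 8, G 1 (total 11).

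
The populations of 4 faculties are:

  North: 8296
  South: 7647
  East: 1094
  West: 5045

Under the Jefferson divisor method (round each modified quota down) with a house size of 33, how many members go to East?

1

Standard divisor 22082/33 ≈ 669.152; standard quotas: North 12.398, South 11.428, East 1.635, West 7.539.
Rounding down gives 12, 11, 1, 7 = 31 seats, so the divisor must be adjusted.
With modified divisor 634: modified quotas North 13.085, South 12.062, East 1.726, West 7.957.
Rounding down: North 13, South 12, East 1, West 7 (total 33).
East receives 1.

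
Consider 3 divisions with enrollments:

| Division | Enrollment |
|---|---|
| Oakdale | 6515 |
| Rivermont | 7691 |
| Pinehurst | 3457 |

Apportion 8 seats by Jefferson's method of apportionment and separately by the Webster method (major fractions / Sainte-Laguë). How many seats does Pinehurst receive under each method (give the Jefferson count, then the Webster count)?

1 and 2

Jefferson: Oakdale 3, Rivermont 4, Pinehurst 1.
Webster: Oakdale 3, Rivermont 3, Pinehurst 2.
Pinehurst gets 1 under Jefferson and 2 under Webster.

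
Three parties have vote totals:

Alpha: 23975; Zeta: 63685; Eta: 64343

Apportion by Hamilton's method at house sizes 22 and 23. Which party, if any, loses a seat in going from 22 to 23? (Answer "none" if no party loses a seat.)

At 22 seats: Alpha 4, Zeta 9, Eta 9.
At 23 seats: Alpha 3, Zeta 10, Eta 10.
Alpha drops from 4 to 3.

Alpha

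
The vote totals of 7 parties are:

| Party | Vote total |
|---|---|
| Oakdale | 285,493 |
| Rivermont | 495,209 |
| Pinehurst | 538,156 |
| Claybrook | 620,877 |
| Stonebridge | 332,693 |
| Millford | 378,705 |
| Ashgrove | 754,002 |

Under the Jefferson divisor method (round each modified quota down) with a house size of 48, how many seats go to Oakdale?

4

Standard divisor 3405135/48 ≈ 70940.312; standard quotas: Oakdale 4.024, Rivermont 6.981, Pinehurst 7.586, Claybrook 8.752, Stonebridge 4.690, Millford 5.338, Ashgrove 10.629.
Rounding down gives 4, 6, 7, 8, 4, 5, 10 = 44 seats, so the divisor must be adjusted.
With modified divisor 66900: modified quotas Oakdale 4.267, Rivermont 7.402, Pinehurst 8.044, Claybrook 9.281, Stonebridge 4.973, Millford 5.661, Ashgrove 11.271.
Rounding down: Oakdale 4, Rivermont 7, Pinehurst 8, Claybrook 9, Stonebridge 4, Millford 5, Ashgrove 11 (total 48).
Oakdale receives 4.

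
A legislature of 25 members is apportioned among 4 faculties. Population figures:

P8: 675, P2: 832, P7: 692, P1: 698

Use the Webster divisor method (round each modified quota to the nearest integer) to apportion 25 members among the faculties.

P8 6, P2 7, P7 6, P1 6

Standard divisor 2897/25 ≈ 115.88; standard quotas: P8 5.825, P2 7.180, P7 5.972, P1 6.023.
Rounding to the nearest integer gives P8 6, P2 7, P7 6, P1 6 — total 25, matching the house size, so no adjustment is needed.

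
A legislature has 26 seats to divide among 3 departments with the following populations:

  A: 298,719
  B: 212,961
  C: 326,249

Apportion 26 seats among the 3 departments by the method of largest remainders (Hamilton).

A 9, B 7, C 10

Standard divisor: 837929 ÷ 26 ≈ 32228.038.
Standard quotas: A 9.2689, B 6.6079, C 10.1231.
Lower quotas: A 9, B 6, C 10 (sum 25, leaving 1 seat).
Remainders in descending order: B 0.6079, A 0.2689, C 0.1231.
Largest remainder: B receives the extra seat.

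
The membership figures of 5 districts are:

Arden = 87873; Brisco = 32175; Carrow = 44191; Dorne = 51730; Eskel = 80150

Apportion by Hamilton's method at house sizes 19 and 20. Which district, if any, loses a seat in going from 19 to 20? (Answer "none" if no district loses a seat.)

At 19 seats: Arden 6, Brisco 2, Carrow 3, Dorne 3, Eskel 5.
At 20 seats: Arden 6, Brisco 2, Carrow 3, Dorne 4, Eskel 5.
No district's allocation decreased.

none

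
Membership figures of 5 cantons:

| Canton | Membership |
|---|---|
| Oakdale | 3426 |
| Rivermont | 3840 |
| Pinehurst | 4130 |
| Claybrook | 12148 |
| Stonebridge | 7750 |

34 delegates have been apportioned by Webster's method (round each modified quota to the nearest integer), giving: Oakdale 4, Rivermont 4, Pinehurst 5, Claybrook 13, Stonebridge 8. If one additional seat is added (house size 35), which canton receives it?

Stonebridge

Priority for the next seat is population ÷ (current seats + 0.5).
Priorities: Oakdale 761.333, Rivermont 853.333, Pinehurst 750.909, Claybrook 899.852, Stonebridge 911.765.
Highest priority: Stonebridge.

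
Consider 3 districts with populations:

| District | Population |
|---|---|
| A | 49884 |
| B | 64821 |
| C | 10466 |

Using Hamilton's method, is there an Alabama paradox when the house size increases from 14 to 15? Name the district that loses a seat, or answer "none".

none

At 14 seats: A 6, B 7, C 1.
At 15 seats: A 6, B 8, C 1.
No district's allocation decreased.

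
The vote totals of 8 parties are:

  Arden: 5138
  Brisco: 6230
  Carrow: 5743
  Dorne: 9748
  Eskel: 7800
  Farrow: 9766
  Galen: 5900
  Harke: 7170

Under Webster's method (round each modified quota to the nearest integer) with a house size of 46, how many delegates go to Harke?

6

Standard divisor 57495/46 ≈ 1249.891; standard quotas: Arden 4.111, Brisco 4.984, Carrow 4.595, Dorne 7.799, Eskel 6.241, Farrow 7.813, Galen 4.720, Harke 5.736.
Rounding to the nearest integer gives 4, 5, 5, 8, 6, 8, 5, 6 = 47 seats, so the divisor must be adjusted.
With modified divisor 1290: modified quotas Arden 3.983, Brisco 4.829, Carrow 4.452, Dorne 7.557, Eskel 6.047, Farrow 7.571, Galen 4.574, Harke 5.558.
Rounding to the nearest integer: Arden 4, Brisco 5, Carrow 4, Dorne 8, Eskel 6, Farrow 8, Galen 5, Harke 6 (total 46).
Harke receives 6.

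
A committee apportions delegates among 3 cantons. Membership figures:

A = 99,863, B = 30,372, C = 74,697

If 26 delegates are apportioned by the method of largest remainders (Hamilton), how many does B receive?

4

Total 204932; standard divisor 204932/26 = 7882.
Standard quotas: A 12.6698, B 3.8533, C 9.4769.
Lower quotas: A 12, B 3, C 9 (sum 24, leaving 2 seats).
Remainders in descending order: B 0.8533, A 0.6698, C 0.4769.
Largest remainders: B, A receive the extra seats.
B receives 4.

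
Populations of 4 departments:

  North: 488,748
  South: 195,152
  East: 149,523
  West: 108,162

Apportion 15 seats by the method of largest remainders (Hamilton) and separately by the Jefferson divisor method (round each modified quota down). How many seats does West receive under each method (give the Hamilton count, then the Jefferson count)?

Hamilton: North 8, South 3, East 2, West 2.
Jefferson: North 9, South 3, East 2, West 1.
West gets 2 under Hamilton and 1 under Jefferson.

2 and 1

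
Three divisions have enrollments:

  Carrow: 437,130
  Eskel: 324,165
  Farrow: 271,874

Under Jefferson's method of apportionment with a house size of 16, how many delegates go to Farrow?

4

Standard divisor 1033169/16 ≈ 64573.062; standard quotas: Carrow 6.770, Eskel 5.020, Farrow 4.210.
Rounding down gives 6, 5, 4 = 15 seats, so the divisor must be adjusted.
With modified divisor 58500: modified quotas Carrow 7.472, Eskel 5.541, Farrow 4.647.
Rounding down: Carrow 7, Eskel 5, Farrow 4 (total 16).
Farrow receives 4.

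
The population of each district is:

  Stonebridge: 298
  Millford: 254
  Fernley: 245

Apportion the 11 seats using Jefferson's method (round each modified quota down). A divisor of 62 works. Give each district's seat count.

Stonebridge=4; Millford=4; Fernley=3

With modified divisor 62: modified quotas Stonebridge 4.806, Millford 4.097, Fernley 3.952.
Rounding down: Stonebridge 4, Millford 4, Fernley 3 (total 11).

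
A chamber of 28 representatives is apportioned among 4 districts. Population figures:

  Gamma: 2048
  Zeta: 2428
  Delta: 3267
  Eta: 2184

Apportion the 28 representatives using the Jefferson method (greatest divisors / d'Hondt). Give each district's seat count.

Gamma: 6, Zeta: 7, Delta: 9, Eta: 6

Standard divisor 9927/28 ≈ 354.536; standard quotas: Gamma 5.777, Zeta 6.848, Delta 9.215, Eta 6.160.
Rounding down gives 5, 6, 9, 6 = 26 seats, so the divisor must be adjusted.
With modified divisor 330: modified quotas Gamma 6.206, Zeta 7.358, Delta 9.900, Eta 6.618.
Rounding down: Gamma 6, Zeta 7, Delta 9, Eta 6 (total 28).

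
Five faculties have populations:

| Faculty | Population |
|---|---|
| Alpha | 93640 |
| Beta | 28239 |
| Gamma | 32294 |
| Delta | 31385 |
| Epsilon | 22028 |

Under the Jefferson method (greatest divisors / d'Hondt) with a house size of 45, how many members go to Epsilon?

4

Standard divisor 207586/45 ≈ 4613.022; standard quotas: Alpha 20.299, Beta 6.122, Gamma 7.001, Delta 6.804, Epsilon 4.775.
Rounding down gives 20, 6, 7, 6, 4 = 43 seats, so the divisor must be adjusted.
With modified divisor 4430: modified quotas Alpha 21.138, Beta 6.374, Gamma 7.290, Delta 7.085, Epsilon 4.972.
Rounding down: Alpha 21, Beta 6, Gamma 7, Delta 7, Epsilon 4 (total 45).
Epsilon receives 4.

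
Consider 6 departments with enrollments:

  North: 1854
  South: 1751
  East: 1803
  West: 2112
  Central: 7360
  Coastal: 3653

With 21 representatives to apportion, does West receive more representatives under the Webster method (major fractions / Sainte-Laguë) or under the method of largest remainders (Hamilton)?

Webster: North 2, South 2, East 2, West 2, Central 9, Coastal 4.
Hamilton: North 2, South 2, East 2, West 3, Central 8, Coastal 4.
West gets 2 under Webster and 3 under Hamilton.

Hamilton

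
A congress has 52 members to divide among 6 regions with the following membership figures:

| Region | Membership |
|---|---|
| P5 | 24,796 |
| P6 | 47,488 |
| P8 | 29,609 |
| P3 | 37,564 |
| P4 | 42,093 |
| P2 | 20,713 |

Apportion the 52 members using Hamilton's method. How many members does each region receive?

Standard divisor: 202263 ÷ 52 ≈ 3889.673.
Standard quotas: P5 6.3748, P6 12.2087, P8 7.6122, P3 9.6574, P4 10.8217, P2 5.3251.
Lower quotas: P5 6, P6 12, P8 7, P3 9, P4 10, P2 5 (sum 49, leaving 3 seats).
Remainders in descending order: P4 0.8217, P3 0.6574, P8 0.6122, P5 0.3748, P2 0.3251, P6 0.2087.
The surplus seats go to P4, P3, P8.

P5 6, P6 12, P8 8, P3 10, P4 11, P2 5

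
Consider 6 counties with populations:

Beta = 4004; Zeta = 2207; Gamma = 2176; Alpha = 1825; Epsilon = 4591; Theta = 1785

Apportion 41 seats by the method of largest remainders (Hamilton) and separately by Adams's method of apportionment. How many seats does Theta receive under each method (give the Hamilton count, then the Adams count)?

Hamilton: Beta 10, Zeta 6, Gamma 5, Alpha 5, Epsilon 11, Theta 4.
Adams: Beta 10, Zeta 5, Gamma 5, Alpha 5, Epsilon 11, Theta 5.
Theta gets 4 under Hamilton and 5 under Adams.

4 and 5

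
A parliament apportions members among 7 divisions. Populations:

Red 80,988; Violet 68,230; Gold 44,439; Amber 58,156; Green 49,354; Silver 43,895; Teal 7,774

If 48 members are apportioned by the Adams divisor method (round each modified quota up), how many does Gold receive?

Standard divisor 352836/48 ≈ 7350.75; standard quotas: Red 11.018, Violet 9.282, Gold 6.046, Amber 7.912, Green 6.714, Silver 5.971, Teal 1.058.
Rounding up gives 12, 10, 7, 8, 7, 6, 2 = 52 seats, so the divisor must be adjusted.
With modified divisor 7940: modified quotas Red 10.200, Violet 8.593, Gold 5.597, Amber 7.324, Green 6.216, Silver 5.528, Teal 0.979.
Rounding up: Red 11, Violet 9, Gold 6, Amber 8, Green 7, Silver 6, Teal 1 (total 48).
Gold receives 6.

6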